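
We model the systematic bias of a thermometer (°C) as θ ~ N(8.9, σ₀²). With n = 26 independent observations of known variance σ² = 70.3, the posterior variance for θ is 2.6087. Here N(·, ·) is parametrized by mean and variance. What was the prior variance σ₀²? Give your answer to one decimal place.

σ₀² = 74.1

Posterior precision equals prior precision plus data precision: 1/σ_n² = 1/σ₀² + n/σ².
So 1/σ₀² = 1/2.6087 − 26/70.3 = 0.383333 − 0.369844 = 0.013489.
Hence σ₀² = 1/0.013489 ≈ 74.1.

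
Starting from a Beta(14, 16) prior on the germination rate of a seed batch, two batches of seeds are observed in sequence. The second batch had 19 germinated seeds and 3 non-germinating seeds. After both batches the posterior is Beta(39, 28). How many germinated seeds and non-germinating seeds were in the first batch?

Because Beta–binomial updating is additive in the counts, the combined data contributed (α_post−α_prior, β_post−β_prior) successes and failures.
Total across both batches: 39−14=25 germinated seeds, 28−16=12 non-germinating seeds.
Subtract the second batch: 25−19=6 germinated seeds and 12−3=9 non-germinating seeds.

6 germinated seeds and 9 non-germinating seeds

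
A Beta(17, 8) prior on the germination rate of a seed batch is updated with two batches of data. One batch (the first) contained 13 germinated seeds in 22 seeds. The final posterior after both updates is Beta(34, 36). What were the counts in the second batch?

Sequential conjugate updates are equivalent to a single update on the pooled data, so total successes = posterior α − prior α and total failures = posterior β − prior β.
Total across both batches: 34−17=17 germinated seeds, 36−8=28 non-germinating seeds.
Subtract the first batch: 17−13=4 germinated seeds and 28−9=19 non-germinating seeds.

4 germinated seeds and 19 non-germinating seeds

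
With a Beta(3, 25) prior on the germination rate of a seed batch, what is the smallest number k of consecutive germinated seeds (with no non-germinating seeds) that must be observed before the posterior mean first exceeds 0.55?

After k germinated seeds and 0 non-germinating seeds the posterior is Beta(3+k, 25), with mean (3+k)/(3+25+k).
Set (3+k)/(28+k) > 0.55 and solve: k > (0.55·28 − 3)/(1 − 0.55) = 27.556.
The smallest integer exceeding 27.556 is 28, and checking k=28: (31)/(56) = 0.5536 > 0.55.

k = 28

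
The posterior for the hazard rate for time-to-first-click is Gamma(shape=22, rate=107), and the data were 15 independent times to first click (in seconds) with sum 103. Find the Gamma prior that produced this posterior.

Gamma(shape=7, rate=4)

For an exponential likelihood with a Gamma(α, β) prior on the rate, n observations with total T give posterior Gamma(α+n, β+T).
So α = 22 − 15 = 7 and β = 107 − 103 = 4.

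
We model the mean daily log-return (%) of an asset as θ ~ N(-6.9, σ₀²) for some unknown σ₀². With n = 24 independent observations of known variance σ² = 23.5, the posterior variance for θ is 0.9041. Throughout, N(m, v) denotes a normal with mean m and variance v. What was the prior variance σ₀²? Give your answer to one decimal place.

Posterior precision equals prior precision plus data precision: 1/σ_n² = 1/σ₀² + n/σ².
So 1/σ₀² = 1/0.9041 − 24/23.5 = 1.106072 − 1.021277 = 0.084795.
Hence σ₀² = 1/0.084795 ≈ 11.8.

σ₀² = 11.8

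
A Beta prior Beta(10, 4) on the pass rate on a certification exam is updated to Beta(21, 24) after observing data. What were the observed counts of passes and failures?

11 passes and 20 failures

Beta is conjugate to the binomial likelihood: posterior = Beta(α+s, β+f).
Match parameters: s=21−10=11, f=24−4=20.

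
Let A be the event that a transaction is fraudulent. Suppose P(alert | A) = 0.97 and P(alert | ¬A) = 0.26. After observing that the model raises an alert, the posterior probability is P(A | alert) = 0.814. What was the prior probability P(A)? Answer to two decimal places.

P(A) = 0.54

Bayes' rule in odds form gives O(A|E) = O(A)·[P(E|A)/P(E|¬A)], hence O(A) = O(A|E)/LR.
Posterior odds = 0.814/(1−0.814) = 4.3763. LR = 0.97/0.26 = 3.7308.
Prior odds = 4.3763/3.7308 = 1.1730, so P(A) = 1.1730/(1+1.1730) ≈ 0.54.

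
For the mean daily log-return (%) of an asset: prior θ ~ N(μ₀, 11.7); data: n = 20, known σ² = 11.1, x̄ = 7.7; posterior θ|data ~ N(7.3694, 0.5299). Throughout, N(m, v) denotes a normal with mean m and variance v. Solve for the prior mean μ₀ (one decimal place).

The posterior mean is a precision-weighted average: μ_n = (τ₀μ₀ + τ_data·x̄)/(τ₀+τ_data), with τ₀=1/σ₀² and τ_data=n/σ².
Here τ₀ = 1/11.7 = 0.085470 and τ_data = 20/11.1 = 1.801802, so τ_n = 1.887272.
Rearranging for μ₀: μ₀ = (μ_n·τ_n − τ_data·x̄)/τ₀ = (7.3694·1.887272 − 1.801802·7.7) / 0.085470 = 0.034187/0.085470 ≈ 0.4.

μ₀ = 0.4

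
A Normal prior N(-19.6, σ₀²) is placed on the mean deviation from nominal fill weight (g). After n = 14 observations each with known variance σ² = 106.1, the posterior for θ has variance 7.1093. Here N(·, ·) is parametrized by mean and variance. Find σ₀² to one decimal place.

For the Normal–Normal model with known σ², precisions add: τ_n = τ₀ + n/σ².
So 1/σ₀² = 1/7.1093 − 14/106.1 = 0.140661 − 0.131951 = 0.008710.
Hence σ₀² = 1/0.008710 ≈ 114.8.

σ₀² = 114.8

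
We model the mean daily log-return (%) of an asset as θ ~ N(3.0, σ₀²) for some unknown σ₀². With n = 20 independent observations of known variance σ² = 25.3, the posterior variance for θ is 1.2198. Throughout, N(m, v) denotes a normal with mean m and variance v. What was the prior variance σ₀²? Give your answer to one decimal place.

σ₀² = 34.1

For the Normal–Normal model with known σ², precisions add: τ_n = τ₀ + n/σ².
So 1/σ₀² = 1/1.2198 − 20/25.3 = 0.819807 − 0.790514 = 0.029293.
Hence σ₀² = 1/0.029293 ≈ 34.1.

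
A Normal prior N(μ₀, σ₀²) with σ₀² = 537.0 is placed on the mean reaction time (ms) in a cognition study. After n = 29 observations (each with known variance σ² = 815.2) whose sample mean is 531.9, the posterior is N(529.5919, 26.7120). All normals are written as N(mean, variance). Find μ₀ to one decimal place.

The posterior mean is a precision-weighted average: μ_n = (τ₀μ₀ + τ_data·x̄)/(τ₀+τ_data), with τ₀=1/σ₀² and τ_data=n/σ².
Here τ₀ = 1/537.0 = 0.001862 and τ_data = 29/815.2 = 0.035574, so τ_n = 0.037436.
Rearranging for μ₀: μ₀ = (μ_n·τ_n − τ_data·x̄)/τ₀ = (529.5919·0.037436 − 0.035574·531.9) / 0.001862 = 0.903992/0.001862 ≈ 485.5.

μ₀ = 485.5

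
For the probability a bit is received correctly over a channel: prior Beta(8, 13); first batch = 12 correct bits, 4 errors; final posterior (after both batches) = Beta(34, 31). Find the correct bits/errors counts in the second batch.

14 correct bits and 14 errors

Because Beta–binomial updating is additive in the counts, the combined data contributed (α_post−α_prior, β_post−β_prior) successes and failures.
Total across both batches: 34−8=26 correct bits, 31−13=18 errors.
Subtract the first batch: 26−12=14 correct bits and 18−4=14 errors.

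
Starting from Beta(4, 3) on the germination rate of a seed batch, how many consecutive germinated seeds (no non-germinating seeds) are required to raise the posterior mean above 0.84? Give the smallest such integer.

k = 12

After k germinated seeds and 0 non-germinating seeds the posterior is Beta(4+k, 3), with mean (4+k)/(4+3+k).
Set (4+k)/(7+k) > 0.84 and solve: k > (0.84·7 − 4)/(1 − 0.84) = 11.750.
The smallest integer exceeding 11.750 is 12, and checking k=12: (16)/(19) = 0.8421 > 0.84.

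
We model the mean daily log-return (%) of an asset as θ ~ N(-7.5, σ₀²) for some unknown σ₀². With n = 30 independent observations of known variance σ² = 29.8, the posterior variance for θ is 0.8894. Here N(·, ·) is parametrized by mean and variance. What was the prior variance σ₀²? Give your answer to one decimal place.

σ₀² = 8.5

Posterior precision equals prior precision plus data precision: 1/σ_n² = 1/σ₀² + n/σ².
So 1/σ₀² = 1/0.8894 − 30/29.8 = 1.124353 − 1.006711 = 0.117642.
Hence σ₀² = 1/0.117642 ≈ 8.5.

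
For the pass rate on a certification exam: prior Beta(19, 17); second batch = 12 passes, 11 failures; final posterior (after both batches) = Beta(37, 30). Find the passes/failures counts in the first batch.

6 passes and 2 failures

Sequential conjugate updates are equivalent to a single update on the pooled data, so total successes = posterior α − prior α and total failures = posterior β − prior β.
Total across both batches: 37−19=18 passes, 30−17=13 failures.
Subtract the second batch: 18−12=6 passes and 13−11=2 failures.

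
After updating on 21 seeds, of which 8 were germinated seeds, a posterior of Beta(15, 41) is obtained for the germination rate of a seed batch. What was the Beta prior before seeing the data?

Beta is conjugate to the binomial likelihood: posterior = Beta(α+s, β+f).
Subtract the data counts: 15−8=7, 41−13=28.

Beta(7, 28)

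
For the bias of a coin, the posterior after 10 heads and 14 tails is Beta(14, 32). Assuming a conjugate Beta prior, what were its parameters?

Beta(4, 18)

Beta is conjugate to the binomial likelihood: posterior = Beta(α+s, β+f).
So α = 14 − 10 = 4 and β = 32 − 14 = 18.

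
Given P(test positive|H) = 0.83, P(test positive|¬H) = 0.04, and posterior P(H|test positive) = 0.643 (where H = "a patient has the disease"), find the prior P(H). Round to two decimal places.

In odds form, posterior odds = prior odds × likelihood ratio, so prior odds = posterior odds ÷ LR.
Posterior odds = 0.643/(1−0.643) = 1.8011. LR = 0.83/0.04 = 20.7500.
Prior odds = 1.8011/20.7500 = 0.0868, so P(H) = 0.0868/(1+0.0868) ≈ 0.08.

P(H) = 0.08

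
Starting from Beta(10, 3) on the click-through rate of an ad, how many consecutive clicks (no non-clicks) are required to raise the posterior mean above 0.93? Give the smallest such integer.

k = 30

After k clicks and 0 non-clicks the posterior is Beta(10+k, 3), with mean (10+k)/(10+3+k).
Set (10+k)/(13+k) > 0.93 and solve: k > (0.93·13 − 10)/(1 − 0.93) = 29.857.
The smallest integer exceeding 29.857 is 30, and checking k=30: (40)/(43) = 0.9302 > 0.93.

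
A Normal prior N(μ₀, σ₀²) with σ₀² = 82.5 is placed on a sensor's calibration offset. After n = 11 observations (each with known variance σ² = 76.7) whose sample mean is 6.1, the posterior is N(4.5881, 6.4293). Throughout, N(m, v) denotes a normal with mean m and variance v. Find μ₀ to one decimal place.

μ₀ = -13.3

The posterior mean is a precision-weighted average: μ_n = (τ₀μ₀ + τ_data·x̄)/(τ₀+τ_data), with τ₀=1/σ₀² and τ_data=n/σ².
Here τ₀ = 1/82.5 = 0.012121 and τ_data = 11/76.7 = 0.143416, so τ_n = 0.155537.
Rearranging for μ₀: μ₀ = (μ_n·τ_n − τ_data·x̄)/τ₀ = (4.5881·0.155537 − 0.143416·6.1) / 0.012121 = -0.161218/0.012121 ≈ -13.3.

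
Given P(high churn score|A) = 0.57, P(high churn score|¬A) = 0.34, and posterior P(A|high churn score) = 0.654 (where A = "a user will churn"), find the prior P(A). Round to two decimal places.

Bayes' rule in odds form gives O(A|E) = O(A)·[P(E|A)/P(E|¬A)], hence O(A) = O(A|E)/LR.
Posterior odds = 0.654/(1−0.654) = 1.8902. LR = 0.57/0.34 = 1.6765.
Prior odds = 1.8902/1.6765 = 1.1275, so P(A) = 1.1275/(1+1.1275) ≈ 0.53.

P(A) = 0.53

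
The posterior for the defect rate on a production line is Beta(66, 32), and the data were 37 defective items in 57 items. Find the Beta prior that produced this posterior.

Beta(29, 12)

Beta is conjugate to the binomial likelihood: posterior = Beta(α+s, β+f).
Subtract the data counts: 66−37=29, 32−20=12.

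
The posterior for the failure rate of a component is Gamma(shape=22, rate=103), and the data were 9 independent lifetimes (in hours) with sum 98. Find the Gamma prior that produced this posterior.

Gamma–exponential conjugacy: posterior shape = α + n, posterior rate = β + Σtᵢ.
So α = 22 − 9 = 13 and β = 103 − 98 = 5.

Gamma(shape=13, rate=5)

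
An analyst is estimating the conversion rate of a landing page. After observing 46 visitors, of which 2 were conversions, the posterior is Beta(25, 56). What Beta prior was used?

Beta is conjugate to the binomial likelihood: posterior = Beta(α+s, β+f).
Subtract the data counts: 25−2=23, 56−44=12.

Beta(23, 12)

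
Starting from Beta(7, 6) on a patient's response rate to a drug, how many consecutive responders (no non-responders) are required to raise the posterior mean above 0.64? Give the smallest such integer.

k = 4

After k responders and 0 non-responders the posterior is Beta(7+k, 6), with mean (7+k)/(7+6+k).
Set (7+k)/(13+k) > 0.64 and solve: k > (0.64·13 − 7)/(1 − 0.64) = 3.667.
The smallest integer exceeding 3.667 is 4, and checking k=4: (11)/(17) = 0.6471 > 0.64.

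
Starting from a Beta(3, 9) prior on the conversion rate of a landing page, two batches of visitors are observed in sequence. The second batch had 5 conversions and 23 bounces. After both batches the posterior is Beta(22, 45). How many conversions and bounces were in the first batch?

Because Beta–binomial updating is additive in the counts, the combined data contributed (α_post−α_prior, β_post−β_prior) successes and failures.
Total across both batches: 22−3=19 conversions, 45−9=36 bounces.
Subtract the second batch: 19−5=14 conversions and 36−23=13 bounces.

14 conversions and 13 bounces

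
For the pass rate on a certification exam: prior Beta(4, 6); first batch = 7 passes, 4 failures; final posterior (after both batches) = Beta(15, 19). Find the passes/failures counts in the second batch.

Sequential conjugate updates are equivalent to a single update on the pooled data, so total successes = posterior α − prior α and total failures = posterior β − prior β.
Total across both batches: 15−4=11 passes, 19−6=13 failures.
Subtract the first batch: 11−7=4 passes and 13−4=9 failures.

4 passes and 9 failures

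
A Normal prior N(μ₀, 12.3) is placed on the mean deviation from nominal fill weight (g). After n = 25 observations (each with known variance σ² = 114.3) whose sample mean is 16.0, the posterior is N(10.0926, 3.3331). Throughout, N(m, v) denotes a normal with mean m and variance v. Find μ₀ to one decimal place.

The posterior mean is a precision-weighted average: μ_n = (τ₀μ₀ + τ_data·x̄)/(τ₀+τ_data), with τ₀=1/σ₀² and τ_data=n/σ².
Here τ₀ = 1/12.3 = 0.081301 and τ_data = 25/114.3 = 0.218723, so τ_n = 0.300024.
Rearranging for μ₀: μ₀ = (μ_n·τ_n − τ_data·x̄)/τ₀ = (10.0926·0.300024 − 0.218723·16.0) / 0.081301 = -0.471546/0.081301 ≈ -5.8.

μ₀ = -5.8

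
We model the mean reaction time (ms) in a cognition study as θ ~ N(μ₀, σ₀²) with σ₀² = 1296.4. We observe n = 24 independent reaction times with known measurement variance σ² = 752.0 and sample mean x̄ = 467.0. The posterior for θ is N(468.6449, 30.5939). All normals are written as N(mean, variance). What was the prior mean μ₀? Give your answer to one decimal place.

With known observation variance, the Normal–Normal posterior has precision τ_n = τ₀ + n/σ² and mean μ_n = (τ₀μ₀ + (n/σ²)x̄)/τ_n.
Here τ₀ = 1/1296.4 = 0.000771 and τ_data = 24/752.0 = 0.031915, so τ_n = 0.032686.
Rearranging for μ₀: μ₀ = (μ_n·τ_n − τ_data·x̄)/τ₀ = (468.6449·0.032686 − 0.031915·467.0) / 0.000771 = 0.413822/0.000771 ≈ 536.7.

μ₀ = 536.7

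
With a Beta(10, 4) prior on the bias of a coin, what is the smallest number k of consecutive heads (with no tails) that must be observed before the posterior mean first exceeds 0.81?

k = 8

After k heads and 0 tails the posterior is Beta(10+k, 4), with mean (10+k)/(10+4+k).
Set (10+k)/(14+k) > 0.81 and solve: k > (0.81·14 − 10)/(1 − 0.81) = 7.053.
The smallest integer exceeding 7.053 is 8.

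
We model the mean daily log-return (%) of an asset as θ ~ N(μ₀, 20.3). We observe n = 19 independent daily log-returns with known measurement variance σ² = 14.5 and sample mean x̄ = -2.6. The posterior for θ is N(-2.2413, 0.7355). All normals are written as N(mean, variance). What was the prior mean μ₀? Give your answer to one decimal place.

μ₀ = 7.3

The posterior mean is a precision-weighted average: μ_n = (τ₀μ₀ + τ_data·x̄)/(τ₀+τ_data), with τ₀=1/σ₀² and τ_data=n/σ².
Here τ₀ = 1/20.3 = 0.049261 and τ_data = 19/14.5 = 1.310345, so τ_n = 1.359606.
Rearranging for μ₀: μ₀ = (μ_n·τ_n − τ_data·x̄)/τ₀ = (-2.2413·1.359606 − 1.310345·-2.6) / 0.049261 = 0.359612/0.049261 ≈ 7.3.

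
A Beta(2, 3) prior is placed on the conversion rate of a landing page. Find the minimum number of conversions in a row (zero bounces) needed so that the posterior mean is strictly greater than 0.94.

After k conversions and 0 bounces the posterior is Beta(2+k, 3), with mean (2+k)/(2+3+k).
Set (2+k)/(5+k) > 0.94 and solve: k > (0.94·5 − 2)/(1 − 0.94) = 45.000.
The smallest integer exceeding 45.000 is 46.

k = 46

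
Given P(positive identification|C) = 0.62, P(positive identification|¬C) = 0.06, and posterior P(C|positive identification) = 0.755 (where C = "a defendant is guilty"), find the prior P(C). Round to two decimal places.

Bayes' rule in odds form gives O(C|E) = O(C)·[P(E|C)/P(E|¬C)], hence O(C) = O(C|E)/LR.
Posterior odds = 0.755/(1−0.755) = 3.0816. LR = 0.62/0.06 = 10.3333.
Prior odds = 3.0816/10.3333 = 0.2982, so P(C) = 0.2982/(1+0.2982) ≈ 0.23.

P(C) = 0.23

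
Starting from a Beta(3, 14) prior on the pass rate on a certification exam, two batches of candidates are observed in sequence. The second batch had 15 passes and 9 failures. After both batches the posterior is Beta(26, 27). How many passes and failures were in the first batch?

8 passes and 4 failures

Sequential conjugate updates are equivalent to a single update on the pooled data, so total successes = posterior α − prior α and total failures = posterior β − prior β.
Total across both batches: 26−3=23 passes, 27−14=13 failures.
Subtract the second batch: 23−15=8 passes and 13−9=4 failures.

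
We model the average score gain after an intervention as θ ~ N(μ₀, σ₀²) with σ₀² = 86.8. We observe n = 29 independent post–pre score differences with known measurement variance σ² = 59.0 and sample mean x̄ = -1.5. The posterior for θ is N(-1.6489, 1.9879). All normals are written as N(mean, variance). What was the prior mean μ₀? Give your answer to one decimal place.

μ₀ = -8.0

With known observation variance, the Normal–Normal posterior has precision τ_n = τ₀ + n/σ² and mean μ_n = (τ₀μ₀ + (n/σ²)x̄)/τ_n.
Here τ₀ = 1/86.8 = 0.011521 and τ_data = 29/59.0 = 0.491525, so τ_n = 0.503046.
Rearranging for μ₀: μ₀ = (μ_n·τ_n − τ_data·x̄)/τ₀ = (-1.6489·0.503046 − 0.491525·-1.5) / 0.011521 = -0.092185/0.011521 ≈ -8.0.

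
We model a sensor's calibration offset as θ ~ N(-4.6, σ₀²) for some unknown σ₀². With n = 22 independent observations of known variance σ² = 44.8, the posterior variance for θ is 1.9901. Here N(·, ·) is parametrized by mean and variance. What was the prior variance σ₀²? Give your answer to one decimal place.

Posterior precision equals prior precision plus data precision: 1/σ_n² = 1/σ₀² + n/σ².
So 1/σ₀² = 1/1.9901 − 22/44.8 = 0.502487 − 0.491071 = 0.011416.
Hence σ₀² = 1/0.011416 ≈ 87.6.

σ₀² = 87.6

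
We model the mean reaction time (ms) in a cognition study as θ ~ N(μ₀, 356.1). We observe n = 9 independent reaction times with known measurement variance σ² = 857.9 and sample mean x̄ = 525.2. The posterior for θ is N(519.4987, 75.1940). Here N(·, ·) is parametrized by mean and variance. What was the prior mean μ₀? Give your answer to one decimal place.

μ₀ = 498.2

With known observation variance, the Normal–Normal posterior has precision τ_n = τ₀ + n/σ² and mean μ_n = (τ₀μ₀ + (n/σ²)x̄)/τ_n.
Here τ₀ = 1/356.1 = 0.002808 and τ_data = 9/857.9 = 0.010491, so τ_n = 0.013299.
Rearranging for μ₀: μ₀ = (μ_n·τ_n − τ_data·x̄)/τ₀ = (519.4987·0.013299 − 0.010491·525.2) / 0.002808 = 1.398940/0.002808 ≈ 498.2.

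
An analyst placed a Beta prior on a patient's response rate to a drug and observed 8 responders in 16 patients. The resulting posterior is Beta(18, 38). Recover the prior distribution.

Under Beta–binomial conjugacy the posterior parameters are (α+s, β+f).
Subtract the data counts: 18−8=10, 38−8=30.

Beta(10, 30)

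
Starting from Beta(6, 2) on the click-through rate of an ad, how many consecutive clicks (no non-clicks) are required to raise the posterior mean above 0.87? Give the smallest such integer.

k = 8

After k clicks and 0 non-clicks the posterior is Beta(6+k, 2), with mean (6+k)/(6+2+k).
Set (6+k)/(8+k) > 0.87 and solve: k > (0.87·8 − 6)/(1 − 0.87) = 7.385.
The smallest integer exceeding 7.385 is 8, and checking k=8: (14)/(16) = 0.8750 > 0.87.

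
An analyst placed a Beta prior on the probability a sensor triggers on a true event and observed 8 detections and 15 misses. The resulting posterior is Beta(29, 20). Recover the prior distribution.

Beta(21, 5)

Beta is conjugate to the binomial likelihood: posterior = Beta(a+s, b+f).
So a = 29 − 8 = 21 and b = 20 − 15 = 5.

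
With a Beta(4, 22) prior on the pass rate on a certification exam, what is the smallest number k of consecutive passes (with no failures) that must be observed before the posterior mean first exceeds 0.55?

After k passes and 0 failures the posterior is Beta(4+k, 22), with mean (4+k)/(4+22+k).
Set (4+k)/(26+k) > 0.55 and solve: k > (0.55·26 − 4)/(1 − 0.55) = 22.889.
The smallest integer exceeding 22.889 is 23, and checking k=23: (27)/(49) = 0.5510 > 0.55.

k = 23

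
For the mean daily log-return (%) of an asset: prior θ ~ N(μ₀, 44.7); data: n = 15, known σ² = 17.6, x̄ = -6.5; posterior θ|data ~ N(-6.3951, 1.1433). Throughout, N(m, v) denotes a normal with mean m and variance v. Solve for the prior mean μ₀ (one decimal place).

The posterior mean is a precision-weighted average: μ_n = (τ₀μ₀ + τ_data·x̄)/(τ₀+τ_data), with τ₀=1/σ₀² and τ_data=n/σ².
Here τ₀ = 1/44.7 = 0.022371 and τ_data = 15/17.6 = 0.852273, so τ_n = 0.874644.
Rearranging for μ₀: μ₀ = (μ_n·τ_n − τ_data·x̄)/τ₀ = (-6.3951·0.874644 − 0.852273·-6.5) / 0.022371 = -0.053661/0.022371 ≈ -2.4.

μ₀ = -2.4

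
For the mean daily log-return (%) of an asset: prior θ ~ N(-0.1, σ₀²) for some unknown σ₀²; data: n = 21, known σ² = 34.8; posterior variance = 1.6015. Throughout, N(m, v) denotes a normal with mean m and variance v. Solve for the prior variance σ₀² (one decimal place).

σ₀² = 47.7

Posterior precision equals prior precision plus data precision: 1/σ_n² = 1/σ₀² + n/σ².
So 1/σ₀² = 1/1.6015 − 21/34.8 = 0.624415 − 0.603448 = 0.020967.
Hence σ₀² = 1/0.020967 ≈ 47.7.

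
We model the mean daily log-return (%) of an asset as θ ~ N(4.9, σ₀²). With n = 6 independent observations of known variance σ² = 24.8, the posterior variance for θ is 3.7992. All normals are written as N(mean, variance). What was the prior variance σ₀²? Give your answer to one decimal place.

For the Normal–Normal model with known σ², precisions add: τ_n = τ₀ + n/σ².
So 1/σ₀² = 1/3.7992 − 6/24.8 = 0.263213 − 0.241935 = 0.021278.
Hence σ₀² = 1/0.021278 ≈ 47.0.

σ₀² = 47.0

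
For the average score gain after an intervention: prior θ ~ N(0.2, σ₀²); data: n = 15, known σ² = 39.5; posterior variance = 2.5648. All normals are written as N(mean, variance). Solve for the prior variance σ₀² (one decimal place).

σ₀² = 98.6

Posterior precision equals prior precision plus data precision: 1/σ_n² = 1/σ₀² + n/σ².
So 1/σ₀² = 1/2.5648 − 15/39.5 = 0.389894 − 0.379747 = 0.010147.
Hence σ₀² = 1/0.010147 ≈ 98.6.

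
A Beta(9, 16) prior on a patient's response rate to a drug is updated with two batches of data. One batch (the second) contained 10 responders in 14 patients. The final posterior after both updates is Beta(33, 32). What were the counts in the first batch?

14 responders and 12 non-responders

Because Beta–binomial updating is additive in the counts, the combined data contributed (α_post−α_prior, β_post−β_prior) successes and failures.
Total across both batches: 33−9=24 responders, 32−16=16 non-responders.
Subtract the second batch: 24−10=14 responders and 16−4=12 non-responders.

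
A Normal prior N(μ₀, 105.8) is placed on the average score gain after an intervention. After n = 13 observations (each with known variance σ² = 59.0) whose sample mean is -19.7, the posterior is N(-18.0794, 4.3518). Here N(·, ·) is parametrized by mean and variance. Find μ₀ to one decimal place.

With known observation variance, the Normal–Normal posterior has precision τ_n = τ₀ + n/σ² and mean μ_n = (τ₀μ₀ + (n/σ²)x̄)/τ_n.
Here τ₀ = 1/105.8 = 0.009452 and τ_data = 13/59.0 = 0.220339, so τ_n = 0.229791.
Rearranging for μ₀: μ₀ = (μ_n·τ_n − τ_data·x̄)/τ₀ = (-18.0794·0.229791 − 0.220339·-19.7) / 0.009452 = 0.186195/0.009452 ≈ 19.7.

μ₀ = 19.7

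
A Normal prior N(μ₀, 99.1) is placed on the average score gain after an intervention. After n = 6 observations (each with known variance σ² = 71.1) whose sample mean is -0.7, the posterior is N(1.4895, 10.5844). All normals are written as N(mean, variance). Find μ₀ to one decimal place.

μ₀ = 19.8

The posterior mean is a precision-weighted average: μ_n = (τ₀μ₀ + τ_data·x̄)/(τ₀+τ_data), with τ₀=1/σ₀² and τ_data=n/σ².
Here τ₀ = 1/99.1 = 0.010091 and τ_data = 6/71.1 = 0.084388, so τ_n = 0.094479.
Rearranging for μ₀: μ₀ = (μ_n·τ_n − τ_data·x̄)/τ₀ = (1.4895·0.094479 − 0.084388·-0.7) / 0.010091 = 0.199798/0.010091 ≈ 19.8.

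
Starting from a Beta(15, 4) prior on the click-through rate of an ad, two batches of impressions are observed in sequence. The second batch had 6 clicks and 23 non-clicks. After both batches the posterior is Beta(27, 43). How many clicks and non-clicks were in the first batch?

Because Beta–binomial updating is additive in the counts, the combined data contributed (α_post−α_prior, β_post−β_prior) successes and failures.
Total across both batches: 27−15=12 clicks, 43−4=39 non-clicks.
Subtract the second batch: 12−6=6 clicks and 39−23=16 non-clicks.

6 clicks and 16 non-clicks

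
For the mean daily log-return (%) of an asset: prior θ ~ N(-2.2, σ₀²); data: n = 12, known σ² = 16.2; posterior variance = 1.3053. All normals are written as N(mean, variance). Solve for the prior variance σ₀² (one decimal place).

For the Normal–Normal model with known σ², precisions add: τ_n = τ₀ + n/σ².
So 1/σ₀² = 1/1.3053 − 12/16.2 = 0.766107 − 0.740741 = 0.025366.
Hence σ₀² = 1/0.025366 ≈ 39.4.

σ₀² = 39.4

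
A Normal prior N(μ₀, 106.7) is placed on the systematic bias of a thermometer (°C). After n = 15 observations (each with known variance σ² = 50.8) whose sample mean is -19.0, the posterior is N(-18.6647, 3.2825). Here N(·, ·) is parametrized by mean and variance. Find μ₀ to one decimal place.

μ₀ = -8.1

The posterior mean is a precision-weighted average: μ_n = (τ₀μ₀ + τ_data·x̄)/(τ₀+τ_data), with τ₀=1/σ₀² and τ_data=n/σ².
Here τ₀ = 1/106.7 = 0.009372 and τ_data = 15/50.8 = 0.295276, so τ_n = 0.304648.
Rearranging for μ₀: μ₀ = (μ_n·τ_n − τ_data·x̄)/τ₀ = (-18.6647·0.304648 − 0.295276·-19.0) / 0.009372 = -0.075920/0.009372 ≈ -8.1.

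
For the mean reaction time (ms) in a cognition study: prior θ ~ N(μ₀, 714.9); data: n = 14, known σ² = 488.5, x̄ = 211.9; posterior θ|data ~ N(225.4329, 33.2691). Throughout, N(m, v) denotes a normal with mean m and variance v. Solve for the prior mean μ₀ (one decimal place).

The posterior mean is a precision-weighted average: μ_n = (τ₀μ₀ + τ_data·x̄)/(τ₀+τ_data), with τ₀=1/σ₀² and τ_data=n/σ².
Here τ₀ = 1/714.9 = 0.001399 and τ_data = 14/488.5 = 0.028659, so τ_n = 0.030058.
Rearranging for μ₀: μ₀ = (μ_n·τ_n − τ_data·x̄)/τ₀ = (225.4329·0.030058 − 0.028659·211.9) / 0.001399 = 0.703220/0.001399 ≈ 502.7.

μ₀ = 502.7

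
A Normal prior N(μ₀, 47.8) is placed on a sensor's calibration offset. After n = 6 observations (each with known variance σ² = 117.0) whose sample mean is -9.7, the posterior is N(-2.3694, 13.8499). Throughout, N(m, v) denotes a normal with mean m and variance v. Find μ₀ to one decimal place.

μ₀ = 15.6

With known observation variance, the Normal–Normal posterior has precision τ_n = τ₀ + n/σ² and mean μ_n = (τ₀μ₀ + (n/σ²)x̄)/τ_n.
Here τ₀ = 1/47.8 = 0.020921 and τ_data = 6/117.0 = 0.051282, so τ_n = 0.072203.
Rearranging for μ₀: μ₀ = (μ_n·τ_n − τ_data·x̄)/τ₀ = (-2.3694·0.072203 − 0.051282·-9.7) / 0.020921 = 0.326358/0.020921 ≈ 15.6.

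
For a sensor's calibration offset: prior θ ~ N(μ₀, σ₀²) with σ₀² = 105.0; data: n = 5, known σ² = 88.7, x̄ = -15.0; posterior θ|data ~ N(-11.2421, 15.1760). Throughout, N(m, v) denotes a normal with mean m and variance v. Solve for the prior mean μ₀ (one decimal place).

The posterior mean is a precision-weighted average: μ_n = (τ₀μ₀ + τ_data·x̄)/(τ₀+τ_data), with τ₀=1/σ₀² and τ_data=n/σ².
Here τ₀ = 1/105.0 = 0.009524 and τ_data = 5/88.7 = 0.056370, so τ_n = 0.065894.
Rearranging for μ₀: μ₀ = (μ_n·τ_n − τ_data·x̄)/τ₀ = (-11.2421·0.065894 − 0.056370·-15.0) / 0.009524 = 0.104763/0.009524 ≈ 11.0.

μ₀ = 11.0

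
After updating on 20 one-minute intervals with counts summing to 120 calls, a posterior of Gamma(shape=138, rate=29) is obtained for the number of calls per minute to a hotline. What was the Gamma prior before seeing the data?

Gamma(shape=18, rate=9)

A Gamma(α, β) prior (rate parametrization) on a Poisson rate with n observations summing to S gives posterior Gamma(α+S, β+n).
So α = 138 − 120 = 18 and β = 29 − 20 = 9.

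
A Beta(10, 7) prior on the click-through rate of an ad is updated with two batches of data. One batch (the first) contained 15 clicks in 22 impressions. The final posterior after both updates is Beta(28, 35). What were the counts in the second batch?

3 clicks and 21 non-clicks

Because Beta–binomial updating is additive in the counts, the combined data contributed (α_post−α_prior, β_post−β_prior) successes and failures.
Total across both batches: 28−10=18 clicks, 35−7=28 non-clicks.
Subtract the first batch: 18−15=3 clicks and 28−7=21 non-clicks.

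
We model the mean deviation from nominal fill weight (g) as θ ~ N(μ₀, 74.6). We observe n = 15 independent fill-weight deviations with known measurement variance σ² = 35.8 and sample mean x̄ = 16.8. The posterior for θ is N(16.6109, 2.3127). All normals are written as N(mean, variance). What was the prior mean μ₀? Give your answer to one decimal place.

With known observation variance, the Normal–Normal posterior has precision τ_n = τ₀ + n/σ² and mean μ_n = (τ₀μ₀ + (n/σ²)x̄)/τ_n.
Here τ₀ = 1/74.6 = 0.013405 and τ_data = 15/35.8 = 0.418994, so τ_n = 0.432399.
Rearranging for μ₀: μ₀ = (μ_n·τ_n − τ_data·x̄)/τ₀ = (16.6109·0.432399 − 0.418994·16.8) / 0.013405 = 0.143437/0.013405 ≈ 10.7.

μ₀ = 10.7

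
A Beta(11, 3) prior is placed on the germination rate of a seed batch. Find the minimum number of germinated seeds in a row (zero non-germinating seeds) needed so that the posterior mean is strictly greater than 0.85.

k = 7

After k germinated seeds and 0 non-germinating seeds the posterior is Beta(11+k, 3), with mean (11+k)/(11+3+k).
Set (11+k)/(14+k) > 0.85 and solve: k > (0.85·14 − 11)/(1 − 0.85) = 6.000.
The smallest integer exceeding 6.000 is 7, and checking k=7: (18)/(21) = 0.8571 > 0.85.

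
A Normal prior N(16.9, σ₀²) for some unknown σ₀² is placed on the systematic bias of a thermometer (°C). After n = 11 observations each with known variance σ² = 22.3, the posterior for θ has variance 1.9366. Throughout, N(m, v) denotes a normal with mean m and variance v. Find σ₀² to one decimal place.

σ₀² = 43.3

For the Normal–Normal model with known σ², precisions add: τ_n = τ₀ + n/σ².
So 1/σ₀² = 1/1.9366 − 11/22.3 = 0.516369 − 0.493274 = 0.023095.
Hence σ₀² = 1/0.023095 ≈ 43.3.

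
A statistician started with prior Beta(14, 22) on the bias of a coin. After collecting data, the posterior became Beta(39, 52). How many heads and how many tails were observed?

25 heads and 30 tails

Beta is conjugate to the binomial likelihood: posterior = Beta(α+s, β+f).
So s = 39 − 14 = 25 and f = 52 − 22 = 30.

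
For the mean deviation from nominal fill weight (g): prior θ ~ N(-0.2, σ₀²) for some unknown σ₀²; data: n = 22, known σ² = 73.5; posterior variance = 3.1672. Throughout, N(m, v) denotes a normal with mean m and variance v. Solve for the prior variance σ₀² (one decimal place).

σ₀² = 60.9

Posterior precision equals prior precision plus data precision: 1/σ_n² = 1/σ₀² + n/σ².
So 1/σ₀² = 1/3.1672 − 22/73.5 = 0.315736 − 0.299320 = 0.016416.
Hence σ₀² = 1/0.016416 ≈ 60.9.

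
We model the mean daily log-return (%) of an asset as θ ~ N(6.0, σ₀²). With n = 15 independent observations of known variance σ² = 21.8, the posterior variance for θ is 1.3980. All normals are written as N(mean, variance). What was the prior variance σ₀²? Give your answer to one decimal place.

For the Normal–Normal model with known σ², precisions add: τ_n = τ₀ + n/σ².
So 1/σ₀² = 1/1.3980 − 15/21.8 = 0.715308 − 0.688073 = 0.027235.
Hence σ₀² = 1/0.027235 ≈ 36.7.

σ₀² = 36.7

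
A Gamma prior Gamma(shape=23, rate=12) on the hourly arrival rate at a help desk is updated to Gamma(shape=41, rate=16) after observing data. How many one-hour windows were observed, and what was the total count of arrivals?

Gamma–Poisson conjugacy: posterior shape = α + Σxᵢ, posterior rate = β + n.
Matching: Σxᵢ = 41 − 23 = 18 and n = 16 − 12 = 4.

n = 4 one-hour windows with total 18 arrivals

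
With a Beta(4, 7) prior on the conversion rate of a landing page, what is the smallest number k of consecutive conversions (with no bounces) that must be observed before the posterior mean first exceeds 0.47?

k = 3

After k conversions and 0 bounces the posterior is Beta(4+k, 7), with mean (4+k)/(4+7+k).
Set (4+k)/(11+k) > 0.47 and solve: k > (0.47·11 − 4)/(1 − 0.47) = 2.208.
The smallest integer exceeding 2.208 is 3, and checking k=3: (7)/(14) = 0.5000 > 0.47.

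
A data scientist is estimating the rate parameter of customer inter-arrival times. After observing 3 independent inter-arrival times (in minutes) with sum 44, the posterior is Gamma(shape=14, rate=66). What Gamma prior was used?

Gamma–exponential conjugacy: posterior shape = α + n, posterior rate = β + Σtᵢ.
So α = 14 − 3 = 11 and β = 66 − 44 = 22.

Gamma(shape=11, rate=22)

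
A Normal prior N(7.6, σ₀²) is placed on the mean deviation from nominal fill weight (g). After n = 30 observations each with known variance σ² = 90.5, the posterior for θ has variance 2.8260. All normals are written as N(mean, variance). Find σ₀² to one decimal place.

Posterior precision equals prior precision plus data precision: 1/σ_n² = 1/σ₀² + n/σ².
So 1/σ₀² = 1/2.8260 − 30/90.5 = 0.353857 − 0.331492 = 0.022365.
Hence σ₀² = 1/0.022365 ≈ 44.7.

σ₀² = 44.7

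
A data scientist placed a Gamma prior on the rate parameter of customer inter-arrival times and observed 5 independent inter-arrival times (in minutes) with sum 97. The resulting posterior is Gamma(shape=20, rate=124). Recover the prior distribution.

Gamma(shape=15, rate=27)

Gamma–exponential conjugacy: posterior shape = α + n, posterior rate = β + Σtᵢ.
So α = 20 − 5 = 15 and β = 124 − 97 = 27.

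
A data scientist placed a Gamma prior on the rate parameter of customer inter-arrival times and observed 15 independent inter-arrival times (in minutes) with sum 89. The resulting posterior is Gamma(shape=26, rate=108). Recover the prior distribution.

Gamma(shape=11, rate=19)

Gamma–exponential conjugacy: posterior shape = α + n, posterior rate = β + Σtᵢ.
So α = 26 − 15 = 11 and β = 108 − 89 = 19.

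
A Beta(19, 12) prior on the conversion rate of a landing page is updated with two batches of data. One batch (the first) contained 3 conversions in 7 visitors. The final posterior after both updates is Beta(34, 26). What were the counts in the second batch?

12 conversions and 10 bounces

Sequential conjugate updates are equivalent to a single update on the pooled data, so total successes = posterior α − prior α and total failures = posterior β − prior β.
Total across both batches: 34−19=15 conversions, 26−12=14 bounces.
Subtract the first batch: 15−3=12 conversions and 14−4=10 bounces.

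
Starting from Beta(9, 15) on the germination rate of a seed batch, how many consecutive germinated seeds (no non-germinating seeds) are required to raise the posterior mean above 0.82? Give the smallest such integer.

k = 60

After k germinated seeds and 0 non-germinating seeds the posterior is Beta(9+k, 15), with mean (9+k)/(9+15+k).
Set (9+k)/(24+k) > 0.82 and solve: k > (0.82·24 − 9)/(1 − 0.82) = 59.333.
The smallest integer exceeding 59.333 is 60, and checking k=60: (69)/(84) = 0.8214 > 0.82.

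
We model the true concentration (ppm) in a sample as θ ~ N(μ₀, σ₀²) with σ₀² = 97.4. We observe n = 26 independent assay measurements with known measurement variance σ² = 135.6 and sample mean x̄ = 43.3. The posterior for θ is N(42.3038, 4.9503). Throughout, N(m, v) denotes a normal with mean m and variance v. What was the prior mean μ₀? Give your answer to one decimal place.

μ₀ = 23.7

The posterior mean is a precision-weighted average: μ_n = (τ₀μ₀ + τ_data·x̄)/(τ₀+τ_data), with τ₀=1/σ₀² and τ_data=n/σ².
Here τ₀ = 1/97.4 = 0.010267 and τ_data = 26/135.6 = 0.191740, so τ_n = 0.202007.
Rearranging for μ₀: μ₀ = (μ_n·τ_n − τ_data·x̄)/τ₀ = (42.3038·0.202007 − 0.191740·43.3) / 0.010267 = 0.243322/0.010267 ≈ 23.7.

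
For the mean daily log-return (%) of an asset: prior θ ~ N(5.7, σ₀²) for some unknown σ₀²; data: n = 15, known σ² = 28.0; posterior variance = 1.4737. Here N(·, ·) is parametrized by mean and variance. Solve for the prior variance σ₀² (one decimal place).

σ₀² = 7.0

For the Normal–Normal model with known σ², precisions add: τ_n = τ₀ + n/σ².
So 1/σ₀² = 1/1.4737 − 15/28.0 = 0.678564 − 0.535714 = 0.142850.
Hence σ₀² = 1/0.142850 ≈ 7.0.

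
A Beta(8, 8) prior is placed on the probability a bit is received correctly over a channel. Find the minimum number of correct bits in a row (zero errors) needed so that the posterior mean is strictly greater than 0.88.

k = 51

After k correct bits and 0 errors the posterior is Beta(8+k, 8), with mean (8+k)/(8+8+k).
Set (8+k)/(16+k) > 0.88 and solve: k > (0.88·16 − 8)/(1 − 0.88) = 50.667.
The smallest integer exceeding 50.667 is 51.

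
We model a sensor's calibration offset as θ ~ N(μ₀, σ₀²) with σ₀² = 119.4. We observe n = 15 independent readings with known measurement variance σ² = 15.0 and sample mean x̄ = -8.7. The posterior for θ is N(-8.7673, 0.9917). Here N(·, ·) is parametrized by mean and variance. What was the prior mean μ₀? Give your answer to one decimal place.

The posterior mean is a precision-weighted average: μ_n = (τ₀μ₀ + τ_data·x̄)/(τ₀+τ_data), with τ₀=1/σ₀² and τ_data=n/σ².
Here τ₀ = 1/119.4 = 0.008375 and τ_data = 15/15.0 = 1.000000, so τ_n = 1.008375.
Rearranging for μ₀: μ₀ = (μ_n·τ_n − τ_data·x̄)/τ₀ = (-8.7673·1.008375 − 1.000000·-8.7) / 0.008375 = -0.140726/0.008375 ≈ -16.8.

μ₀ = -16.8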